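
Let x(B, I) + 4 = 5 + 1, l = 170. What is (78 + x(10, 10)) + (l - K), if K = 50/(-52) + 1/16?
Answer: 52187/208 ≈ 250.90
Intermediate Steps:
K = -187/208 (K = 50*(-1/52) + 1*(1/16) = -25/26 + 1/16 = -187/208 ≈ -0.89904)
x(B, I) = 2 (x(B, I) = -4 + (5 + 1) = -4 + 6 = 2)
(78 + x(10, 10)) + (l - K) = (78 + 2) + (170 - 1*(-187/208)) = 80 + (170 + 187/208) = 80 + 35547/208 = 52187/208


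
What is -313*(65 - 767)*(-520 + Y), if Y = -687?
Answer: -265209282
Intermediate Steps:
-313*(65 - 767)*(-520 + Y) = -313*(65 - 767)*(-520 - 687) = -(-219726)*(-1207) = -313*847314 = -265209282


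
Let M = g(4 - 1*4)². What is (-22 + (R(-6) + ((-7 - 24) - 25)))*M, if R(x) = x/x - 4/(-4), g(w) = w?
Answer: 0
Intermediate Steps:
R(x) = 2 (R(x) = 1 - 4*(-¼) = 1 + 1 = 2)
M = 0 (M = (4 - 1*4)² = (4 - 4)² = 0² = 0)
(-22 + (R(-6) + ((-7 - 24) - 25)))*M = (-22 + (2 + ((-7 - 24) - 25)))*0 = (-22 + (2 + (-31 - 25)))*0 = (-22 + (2 - 56))*0 = (-22 - 54)*0 = -76*0 = 0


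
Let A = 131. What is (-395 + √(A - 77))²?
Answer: 156079 - 2370*√6 ≈ 1.5027e+5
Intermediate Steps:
(-395 + √(A - 77))² = (-395 + √(131 - 77))² = (-395 + √54)² = (-395 + 3*√6)²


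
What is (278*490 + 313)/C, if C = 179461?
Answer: 136533/179461 ≈ 0.76079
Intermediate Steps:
(278*490 + 313)/C = (278*490 + 313)/179461 = (136220 + 313)*(1/179461) = 136533*(1/179461) = 136533/179461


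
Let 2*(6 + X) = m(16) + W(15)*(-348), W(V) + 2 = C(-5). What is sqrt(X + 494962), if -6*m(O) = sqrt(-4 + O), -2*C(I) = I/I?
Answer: sqrt(17834076 - 6*sqrt(3))/6 ≈ 703.84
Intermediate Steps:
C(I) = -1/2 (C(I) = -I/(2*I) = -1/2*1 = -1/2)
W(V) = -5/2 (W(V) = -2 - 1/2 = -5/2)
m(O) = -sqrt(-4 + O)/6
X = 429 - sqrt(3)/6 (X = -6 + (-sqrt(-4 + 16)/6 - 5/2*(-348))/2 = -6 + (-sqrt(3)/3 + 870)/2 = -6 + (870 - sqrt(3)/3)/2 = -6 + (435 - sqrt(3)/6) = 429 - sqrt(3)/6 ≈ 428.71)
sqrt(X + 494962) = sqrt((429 - sqrt(3)/6) + 494962) = sqrt(495391 - sqrt(3)/6)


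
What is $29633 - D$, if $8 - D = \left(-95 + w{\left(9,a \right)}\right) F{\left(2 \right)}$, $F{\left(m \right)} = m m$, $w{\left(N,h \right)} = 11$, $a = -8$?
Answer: $29289$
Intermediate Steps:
$F{\left(m \right)} = m^{2}$
$D = 344$ ($D = 8 - \left(-95 + 11\right) 2^{2} = 8 - \left(-84\right) 4 = 8 - -336 = 8 + 336 = 344$)
$29633 - D = 29633 - 344 = 29289$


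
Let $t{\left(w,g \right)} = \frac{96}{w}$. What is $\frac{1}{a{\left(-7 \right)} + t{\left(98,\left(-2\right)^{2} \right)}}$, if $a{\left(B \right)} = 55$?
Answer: $\frac{49}{2743} \approx 0.017864$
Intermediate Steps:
$\frac{1}{a{\left(-7 \right)} + t{\left(98,\left(-2\right)^{2} \right)}} = \frac{1}{55 + \frac{96}{98}} = \frac{1}{55 + 96 \cdot \frac{1}{98}} = \frac{1}{55 + \frac{48}{49}} = \frac{1}{\frac{2743}{49}} = \frac{49}{2743}$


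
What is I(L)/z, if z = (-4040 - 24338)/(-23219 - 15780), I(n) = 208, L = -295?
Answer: 4055896/14189 ≈ 285.85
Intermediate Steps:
z = 28378/38999 (z = -28378/(-38999) = -28378*(-1/38999) = 28378/38999 ≈ 0.72766)
I(L)/z = 208/(28378/38999) = 208*(38999/28378) = 4055896/14189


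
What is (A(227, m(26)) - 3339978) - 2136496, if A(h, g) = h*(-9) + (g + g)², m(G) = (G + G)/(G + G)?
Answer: -5478513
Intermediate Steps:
m(G) = 1 (m(G) = (2*G)/((2*G)) = (2*G)*(1/(2*G)) = 1)
A(h, g) = -9*h + 4*g² (A(h, g) = -9*h + (2*g)² = -9*h + 4*g²)
(A(227, m(26)) - 3339978) - 2136496 = ((-9*227 + 4*1²) - 3339978) - 2136496 = ((-2043 + 4*1) - 3339978) - 2136496 = ((-2043 + 4) - 3339978) - 2136496 = (-2039 - 3339978) - 2136496 = -3342017 - 2136496 = -5478513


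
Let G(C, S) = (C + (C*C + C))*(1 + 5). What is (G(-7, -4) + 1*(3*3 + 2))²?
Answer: 48841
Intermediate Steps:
G(C, S) = 6*C² + 12*C (G(C, S) = (C + (C² + C))*6 = (C + (C + C²))*6 = (C² + 2*C)*6 = 6*C² + 12*C)
(G(-7, -4) + 1*(3*3 + 2))² = (6*(-7)*(2 - 7) + 1*(3*3 + 2))² = (6*(-7)*(-5) + 1*(9 + 2))² = (210 + 1*11)² = (210 + 11)² = 221² = 48841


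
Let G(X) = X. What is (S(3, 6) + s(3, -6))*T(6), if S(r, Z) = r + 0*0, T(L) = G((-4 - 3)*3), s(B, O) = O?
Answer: 63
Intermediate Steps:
T(L) = -21 (T(L) = (-4 - 3)*3 = -7*3 = -21)
S(r, Z) = r (S(r, Z) = r + 0 = r)
(S(3, 6) + s(3, -6))*T(6) = (3 - 6)*(-21) = -3*(-21) = 63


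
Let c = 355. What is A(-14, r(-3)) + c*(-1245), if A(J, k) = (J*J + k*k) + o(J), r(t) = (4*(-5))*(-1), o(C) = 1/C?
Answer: -6179307/14 ≈ -4.4138e+5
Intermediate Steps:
r(t) = 20 (r(t) = -20*(-1) = 20)
A(J, k) = 1/J + J² + k² (A(J, k) = (J*J + k*k) + 1/J = (J² + k²) + 1/J = 1/J + J² + k²)
A(-14, r(-3)) + c*(-1245) = (1/(-14) + (-14)² + 20²) + 355*(-1245) = (-1/14 + 196 + 400) - 441975 = 8343/14 - 441975 = -6179307/14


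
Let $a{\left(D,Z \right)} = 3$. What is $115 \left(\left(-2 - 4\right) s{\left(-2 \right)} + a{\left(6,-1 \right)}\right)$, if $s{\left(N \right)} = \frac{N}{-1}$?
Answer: $-1035$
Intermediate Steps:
$s{\left(N \right)} = - N$ ($s{\left(N \right)} = N \left(-1\right) = - N$)
$115 \left(\left(-2 - 4\right) s{\left(-2 \right)} + a{\left(6,-1 \right)}\right) = 115 \left(\left(-2 - 4\right) \left(\left(-1\right) \left(-2\right)\right) + 3\right) = 115 \left(\left(-6\right) 2 + 3\right) = 115 \left(-12 + 3\right) = 115 \left(-9\right) = -1035$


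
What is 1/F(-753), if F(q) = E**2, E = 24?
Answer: 1/576 ≈ 0.0017361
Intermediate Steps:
F(q) = 576 (F(q) = 24**2 = 576)
1/F(-753) = 1/576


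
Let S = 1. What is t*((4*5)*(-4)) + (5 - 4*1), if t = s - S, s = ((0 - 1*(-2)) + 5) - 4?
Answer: -159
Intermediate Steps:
s = 3 (s = ((0 + 2) + 5) - 4 = (2 + 5) - 4 = 7 - 4 = 3)
t = 2 (t = 3 - 1*1 = 3 - 1 = 2)
t*((4*5)*(-4)) + (5 - 4*1) = 2*((4*5)*(-4)) + (5 - 4*1) = 2*(20*(-4)) + (5 - 4) = 2*(-80) + 1 = -160 + 1 = -159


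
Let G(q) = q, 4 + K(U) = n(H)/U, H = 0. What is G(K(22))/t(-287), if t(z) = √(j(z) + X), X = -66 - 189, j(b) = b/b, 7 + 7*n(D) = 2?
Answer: 621*I*√254/39116 ≈ 0.25302*I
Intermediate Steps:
n(D) = -5/7 (n(D) = -1 + (⅐)*2 = -1 + 2/7 = -5/7)
j(b) = 1
X = -255
K(U) = -4 - 5/(7*U)
t(z) = I*√254 (t(z) = √(1 - 255) = √(-254) = I*√254)
G(K(22))/t(-287) = (-4 - 5/7/22)/((I*√254)) = (-4 - 5/7*1/22)*(-I*√254/254) = (-4 - 5/154)*(-I*√254/254) = -(-621)*I*√254/39116 = 621*I*√254/39116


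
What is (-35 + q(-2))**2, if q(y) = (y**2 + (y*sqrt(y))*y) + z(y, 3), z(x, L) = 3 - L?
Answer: 929 - 248*I*sqrt(2) ≈ 929.0 - 350.73*I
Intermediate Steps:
q(y) = y**2 + y**(5/2) (q(y) = (y**2 + (y*sqrt(y))*y) + (3 - 1*3) = (y**2 + y**(3/2)*y) + (3 - 3) = (y**2 + y**(5/2)) + 0 = y**2 + y**(5/2))
(-35 + q(-2))**2 = (-35 + ((-2)**2 + (-2)**(5/2)))**2 = (-35 + (4 + 4*I*sqrt(2)))**2 = (-31 + 4*I*sqrt(2))**2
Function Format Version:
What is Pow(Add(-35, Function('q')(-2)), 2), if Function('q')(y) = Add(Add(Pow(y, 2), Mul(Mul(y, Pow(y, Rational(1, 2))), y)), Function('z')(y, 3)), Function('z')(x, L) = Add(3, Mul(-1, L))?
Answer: Add(929, Mul(-248, I, Pow(2, Rational(1, 2)))) ≈ Add(929.00, Mul(-350.73, I))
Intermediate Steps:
Function('q')(y) = Add(Pow(y, 2), Pow(y, Rational(5, 2))) (Function('q')(y) = Add(Add(Pow(y, 2), Mul(Mul(y, Pow(y, Rational(1, 2))), y)), Add(3, Mul(-1, 3))) = Add(Add(Pow(y, 2), Mul(Pow(y, Rational(3, 2)), y)), Add(3, -3)) = Add(Add(Pow(y, 2), Pow(y, Rational(5, 2))), 0) = Add(Pow(y, 2), Pow(y, Rational(5, 2))))
Pow(Add(-35, Function('q')(-2)), 2) = Pow(Add(-35, Add(Pow(-2, 2), Pow(-2, Rational(5, 2)))), 2) = Pow(Add(-35, Add(4, Mul(4, I, Pow(2, Rational(1, 2))))), 2) = Pow(Add(-31, Mul(4, I, Pow(2, Rational(1, 2)))), 2)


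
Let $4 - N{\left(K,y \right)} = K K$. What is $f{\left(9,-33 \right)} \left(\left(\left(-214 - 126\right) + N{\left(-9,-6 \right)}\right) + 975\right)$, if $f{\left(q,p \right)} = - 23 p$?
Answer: $423522$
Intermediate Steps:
$N{\left(K,y \right)} = 4 - K^{2}$ ($N{\left(K,y \right)} = 4 - K K = 4 - K^{2}$)
$f{\left(9,-33 \right)} \left(\left(\left(-214 - 126\right) + N{\left(-9,-6 \right)}\right) + 975\right) = \left(-23\right) \left(-33\right) \left(\left(\left(-214 - 126\right) + \left(4 - \left(-9\right)^{2}\right)\right) + 975\right) = 759 \left(\left(-340 + \left(4 - 81\right)\right) + 975\right) = 759 \left(\left(-340 - 77\right) + 975\right) = 759 \left(-417 + 975\right) = 759 \cdot 558 = 423522$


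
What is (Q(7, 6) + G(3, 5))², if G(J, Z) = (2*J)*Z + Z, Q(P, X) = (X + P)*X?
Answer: 12769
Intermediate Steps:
Q(P, X) = X*(P + X) (Q(P, X) = (P + X)*X = X*(P + X))
G(J, Z) = Z + 2*J*Z (G(J, Z) = 2*J*Z + Z = Z + 2*J*Z)
(Q(7, 6) + G(3, 5))² = (6*(7 + 6) + 5*(1 + 2*3))² = (6*13 + 5*(1 + 6))² = (78 + 5*7)² = (78 + 35)² = 113² = 12769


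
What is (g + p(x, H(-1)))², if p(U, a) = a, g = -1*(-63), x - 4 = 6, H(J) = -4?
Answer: 3481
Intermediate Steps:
x = 10 (x = 4 + 6 = 10)
g = 63
(g + p(x, H(-1)))² = (63 - 4)² = 59² = 3481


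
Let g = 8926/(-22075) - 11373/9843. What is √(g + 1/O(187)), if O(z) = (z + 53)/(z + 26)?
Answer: I*√7810020385717/3408380 ≈ 0.81993*I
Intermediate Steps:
O(z) = (53 + z)/(26 + z)
g = -6645443/4260475 (g = 8926*(-1/22075) - 11373*1/9843 = -8926/22075 - 223/193 = -6645443/4260475 ≈ -1.5598)
√(g + 1/O(187)) = √(-6645443/4260475 + 1/((53 + 187)/(26 + 187))) = √(-6645443/4260475 + 1/(240/213)) = √(-6645443/4260475 + 1/((1/213)*240)) = √(-6645443/4260475 + 1/(80/71)) = √(-6645443/4260475 + 71/80) = √(-45828343/68167600) = I*√7810020385717/3408380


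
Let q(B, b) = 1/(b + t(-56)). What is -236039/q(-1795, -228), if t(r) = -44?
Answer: 64202608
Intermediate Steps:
q(B, b) = 1/(-44 + b) (q(B, b) = 1/(b - 44) = 1/(-44 + b))
-236039/q(-1795, -228) = -236039/(1/(-44 - 228)) = -236039/(1/(-272)) = -236039/(-1/272) = -236039*(-272) = 64202608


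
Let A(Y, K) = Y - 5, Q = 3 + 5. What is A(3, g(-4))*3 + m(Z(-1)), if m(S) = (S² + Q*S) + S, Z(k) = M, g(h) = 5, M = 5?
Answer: 64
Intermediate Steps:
Z(k) = 5
Q = 8
A(Y, K) = -5 + Y
m(S) = S² + 9*S (m(S) = (S² + 8*S) + S = S² + 9*S)
A(3, g(-4))*3 + m(Z(-1)) = (-5 + 3)*3 + 5*(9 + 5) = -2*3 + 5*14 = -6 + 70 = 64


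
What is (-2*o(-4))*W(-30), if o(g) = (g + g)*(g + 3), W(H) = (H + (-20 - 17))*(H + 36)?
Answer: 6432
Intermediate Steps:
W(H) = (-37 + H)*(36 + H) (W(H) = (H - 37)*(36 + H) = (-37 + H)*(36 + H))
o(g) = 2*g*(3 + g) (o(g) = (2*g)*(3 + g) = 2*g*(3 + g))
(-2*o(-4))*W(-30) = (-4*(-4)*(3 - 4))*(-1332 + (-30)**2 - 1*(-30)) = (-4*(-4)*(-1))*(-1332 + 900 + 30) = -2*8*(-402) = -16*(-402) = 6432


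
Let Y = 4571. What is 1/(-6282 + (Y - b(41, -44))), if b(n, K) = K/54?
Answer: -27/46175 ≈ -0.00058473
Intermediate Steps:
b(n, K) = K/54 (b(n, K) = K*(1/54) = K/54)
1/(-6282 + (Y - b(41, -44))) = 1/(-6282 + (4571 - (-44)/54)) = 1/(-6282 + (4571 - 1*(-22/27))) = 1/(-6282 + (4571 + 22/27)) = 1/(-6282 + 123439/27) = 1/(-46175/27) = -27/46175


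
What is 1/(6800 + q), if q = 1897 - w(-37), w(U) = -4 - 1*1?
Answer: 1/8702 ≈ 0.00011492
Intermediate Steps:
w(U) = -5 (w(U) = -4 - 1 = -5)
q = 1902 (q = 1897 - 1*(-5) = 1897 + 5 = 1902)
1/(6800 + q) = 1/(6800 + 1902) = 1/8702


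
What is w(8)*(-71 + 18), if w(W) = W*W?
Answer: -3392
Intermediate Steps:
w(W) = W**2
w(8)*(-71 + 18) = 8**2*(-71 + 18) = 64*(-53) = -3392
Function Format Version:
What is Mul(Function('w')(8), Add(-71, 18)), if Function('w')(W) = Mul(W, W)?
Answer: -3392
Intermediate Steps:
Function('w')(W) = Pow(W, 2)
Mul(Function('w')(8), Add(-71, 18)) = Mul(Pow(8, 2), Add(-71, 18)) = Mul(64, -53) = -3392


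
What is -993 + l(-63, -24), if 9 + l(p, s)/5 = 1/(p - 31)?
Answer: -97577/94 ≈ -1038.1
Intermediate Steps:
l(p, s) = -45 + 5/(-31 + p) (l(p, s) = -45 + 5/(p - 31) = -45 + 5/(-31 + p))
-993 + l(-63, -24) = -993 + 5*(280 - 9*(-63))/(-31 - 63) = -993 + 5*(280 + 567)/(-94) = -993 + 5*(-1/94)*847 = -993 - 4235/94 = -97577/94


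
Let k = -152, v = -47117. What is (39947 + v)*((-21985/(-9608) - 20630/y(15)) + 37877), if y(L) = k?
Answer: -24878883469665/91276 ≈ -2.7257e+8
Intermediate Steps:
y(L) = -152
(39947 + v)*((-21985/(-9608) - 20630/y(15)) + 37877) = (39947 - 47117)*((-21985/(-9608) - 20630/(-152)) + 37877) = -7170*((-21985*(-1/9608) - 20630*(-1/152)) + 37877) = -7170*((21985/9608 + 10315/76) + 37877) = -7170*(25194345/182552 + 37877) = -7170*6939716449/182552 = -24878883469665/91276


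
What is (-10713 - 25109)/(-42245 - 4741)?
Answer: 17911/23493 ≈ 0.76240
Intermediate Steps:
(-10713 - 25109)/(-42245 - 4741) = -35822/(-46986) = -35822*(-1/46986) = 17911/23493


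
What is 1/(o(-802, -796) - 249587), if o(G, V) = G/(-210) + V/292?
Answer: -7665/1913075977 ≈ -4.0066e-6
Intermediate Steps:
o(G, V) = -G/210 + V/292 (o(G, V) = G*(-1/210) + V*(1/292) = -G/210 + V/292)
1/(o(-802, -796) - 249587) = 1/((-1/210*(-802) + (1/292)*(-796)) - 249587) = 1/((401/105 - 199/73) - 249587) = 1/(8378/7665 - 249587) = 1/(-1913075977/7665) = -7665/1913075977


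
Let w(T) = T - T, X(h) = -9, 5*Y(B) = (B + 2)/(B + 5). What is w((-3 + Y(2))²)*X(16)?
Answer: 0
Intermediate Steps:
Y(B) = (2 + B)/(5*(5 + B)) (Y(B) = ((B + 2)/(B + 5))/5 = ((2 + B)/(5 + B))/5 = (2 + B)/(5*(5 + B)))
w(T) = 0
w((-3 + Y(2))²)*X(16) = 0*(-9) = 0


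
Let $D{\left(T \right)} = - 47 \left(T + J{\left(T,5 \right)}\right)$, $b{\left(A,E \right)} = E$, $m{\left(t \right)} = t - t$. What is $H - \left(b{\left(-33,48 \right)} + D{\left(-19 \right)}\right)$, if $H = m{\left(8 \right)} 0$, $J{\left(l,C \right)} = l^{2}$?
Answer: $16026$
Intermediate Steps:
$m{\left(t \right)} = 0$
$D{\left(T \right)} = - 47 T - 47 T^{2}$ ($D{\left(T \right)} = - 47 \left(T + T^{2}\right) = - 47 T - 47 T^{2}$)
$H = 0$ ($H = 0 \cdot 0 = 0$)
$H - \left(b{\left(-33,48 \right)} + D{\left(-19 \right)}\right) = 0 - \left(48 + 47 \left(-19\right) \left(-1 - -19\right)\right) = 0 - \left(48 + 47 \left(-19\right) \left(-1 + 19\right)\right) = 0 - \left(48 + 47 \left(-19\right) 18\right) = 0 - \left(48 - 16074\right) = 0 - -16026 = 0 + 16026 = 16026$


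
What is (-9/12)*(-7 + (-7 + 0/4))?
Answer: 21/2 ≈ 10.500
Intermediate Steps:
(-9/12)*(-7 + (-7 + 0/4)) = (-9*1/12)*(-7 + (-7 + 0*(¼))) = -3*(-7 + (-7 + 0))/4 = -3*(-7 - 7)/4 = -¾*(-14) = 21/2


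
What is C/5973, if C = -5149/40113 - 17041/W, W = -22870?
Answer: 565808003/5479536483630 ≈ 0.00010326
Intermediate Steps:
C = 565808003/917384310 (C = -5149/40113 - 17041/(-22870) = -5149*1/40113 - 17041*(-1/22870) = -5149/40113 + 17041/22870 = 565808003/917384310 ≈ 0.61676)
C/5973 = (565808003/917384310)/5973 = (565808003/917384310)*(1/5973) = 565808003/5479536483630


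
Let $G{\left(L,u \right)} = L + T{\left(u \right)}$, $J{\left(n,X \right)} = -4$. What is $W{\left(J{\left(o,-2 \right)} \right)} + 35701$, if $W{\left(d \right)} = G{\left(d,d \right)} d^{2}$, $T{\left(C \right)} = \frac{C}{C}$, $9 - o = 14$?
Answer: $35653$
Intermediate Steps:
$o = -5$ ($o = 9 - 14 = -5$)
$T{\left(C \right)} = 1$
$G{\left(L,u \right)} = 1 + L$ ($G{\left(L,u \right)} = L + 1 = 1 + L$)
$W{\left(d \right)} = d^{2} \left(1 + d\right)$ ($W{\left(d \right)} = \left(1 + d\right) d^{2} = d^{2} \left(1 + d\right)$)
$W{\left(J{\left(o,-2 \right)} \right)} + 35701 = \left(-4\right)^{2} \left(1 - 4\right) + 35701 = 16 \left(-3\right) + 35701 = -48 + 35701 = 35653$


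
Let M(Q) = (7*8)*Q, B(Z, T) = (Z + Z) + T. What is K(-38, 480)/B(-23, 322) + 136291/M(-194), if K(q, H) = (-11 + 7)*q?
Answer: -8991247/749616 ≈ -11.994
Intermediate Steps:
B(Z, T) = T + 2*Z (B(Z, T) = 2*Z + T = T + 2*Z)
M(Q) = 56*Q
K(q, H) = -4*q
K(-38, 480)/B(-23, 322) + 136291/M(-194) = (-4*(-38))/(322 + 2*(-23)) + 136291/((56*(-194))) = 152/(322 - 46) + 136291/(-10864) = 152/276 + 136291*(-1/10864) = 152*(1/276) - 136291/10864 = 38/69 - 136291/10864 = -8991247/749616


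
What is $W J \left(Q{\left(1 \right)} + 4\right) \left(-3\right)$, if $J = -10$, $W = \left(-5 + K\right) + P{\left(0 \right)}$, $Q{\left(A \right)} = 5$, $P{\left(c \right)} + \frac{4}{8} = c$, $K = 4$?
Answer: $-405$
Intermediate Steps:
$P{\left(c \right)} = - \frac{1}{2} + c$
$W = - \frac{3}{2}$ ($W = \left(-5 + 4\right) + \left(- \frac{1}{2} + 0\right) = -1 - \frac{1}{2} = - \frac{3}{2} \approx -1.5$)
$W J \left(Q{\left(1 \right)} + 4\right) \left(-3\right) = \left(- \frac{3}{2}\right) \left(-10\right) \left(5 + 4\right) \left(-3\right) = 15 \cdot 9 \left(-3\right) = 15 \left(-27\right) = -405$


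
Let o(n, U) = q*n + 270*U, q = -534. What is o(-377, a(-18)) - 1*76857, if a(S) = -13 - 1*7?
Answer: 119061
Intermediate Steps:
a(S) = -20 (a(S) = -13 - 7 = -20)
o(n, U) = -534*n + 270*U
o(-377, a(-18)) - 1*76857 = (-534*(-377) + 270*(-20)) - 1*76857 = (201318 - 5400) - 76857 = 195918 - 76857 = 119061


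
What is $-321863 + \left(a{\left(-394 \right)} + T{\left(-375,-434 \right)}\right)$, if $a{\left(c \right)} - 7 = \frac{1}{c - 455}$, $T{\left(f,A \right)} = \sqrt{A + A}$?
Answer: $- \frac{273255745}{849} + 2 i \sqrt{217} \approx -3.2186 \cdot 10^{5} + 29.462 i$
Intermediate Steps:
$T{\left(f,A \right)} = \sqrt{2} \sqrt{A}$ ($T{\left(f,A \right)} = \sqrt{2 A} = \sqrt{2} \sqrt{A}$)
$a{\left(c \right)} = 7 + \frac{1}{-455 + c}$ ($a{\left(c \right)} = 7 + \frac{1}{c - 455} = 7 + \frac{1}{-455 + c}$)
$-321863 + \left(a{\left(-394 \right)} + T{\left(-375,-434 \right)}\right) = -321863 + \left(\frac{-3184 + 7 \left(-394\right)}{-455 - 394} + \sqrt{2} \sqrt{-434}\right) = -321863 + \left(\frac{-3184 - 2758}{-849} + \sqrt{2} i \sqrt{434}\right) = -321863 + \left(\left(- \frac{1}{849}\right) \left(-5942\right) + 2 i \sqrt{217}\right) = -321863 + \left(\frac{5942}{849} + 2 i \sqrt{217}\right) = - \frac{273255745}{849} + 2 i \sqrt{217}$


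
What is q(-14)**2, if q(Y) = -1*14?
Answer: 196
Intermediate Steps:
q(Y) = -14
q(-14)**2 = (-14)**2 = 196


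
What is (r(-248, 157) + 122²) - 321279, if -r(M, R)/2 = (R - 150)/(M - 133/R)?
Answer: -11970544057/39069 ≈ -3.0640e+5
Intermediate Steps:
r(M, R) = -2*(-150 + R)/(M - 133/R) (r(M, R) = -2*(R - 150)/(M - 133/R) = -2*(-150 + R)/(M - 133/R))
(r(-248, 157) + 122²) - 321279 = (2*157*(150 - 1*157)/(-133 - 248*157) + 122²) - 321279 = (2*157*(150 - 157)/(-133 - 38936) + 14884) - 321279 = (2*157*(-7)/(-39069) + 14884) - 321279 = (2*157*(-1/39069)*(-7) + 14884) - 321279 = (2198/39069 + 14884) - 321279 = 581505194/39069 - 321279 = -11970544057/39069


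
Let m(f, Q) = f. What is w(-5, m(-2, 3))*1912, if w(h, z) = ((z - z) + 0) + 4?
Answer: 7648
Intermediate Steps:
w(h, z) = 4 (w(h, z) = (0 + 0) + 4 = 0 + 4 = 4)
w(-5, m(-2, 3))*1912 = 4*1912 = 7648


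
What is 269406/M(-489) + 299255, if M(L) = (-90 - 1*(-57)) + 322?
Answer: 86754101/289 ≈ 3.0019e+5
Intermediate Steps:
M(L) = 289 (M(L) = (-90 + 57) + 322 = -33 + 322 = 289)
269406/M(-489) + 299255 = 269406/289 + 299255 = 86754101/289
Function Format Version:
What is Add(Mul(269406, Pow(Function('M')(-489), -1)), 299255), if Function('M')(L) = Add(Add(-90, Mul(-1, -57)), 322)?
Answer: Rational(86754101, 289) ≈ 3.0019e+5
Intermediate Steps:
Function('M')(L) = 289 (Function('M')(L) = Add(Add(-90, 57), 322) = Add(-33, 322) = 289)
Add(Mul(269406, Pow(Function('M')(-489), -1)), 299255) = Add(Mul(269406, Pow(289, -1)), 299255) = Add(Mul(269406, Rational(1, 289)), 299255) = Add(Rational(269406, 289), 299255) = Rational(86754101, 289)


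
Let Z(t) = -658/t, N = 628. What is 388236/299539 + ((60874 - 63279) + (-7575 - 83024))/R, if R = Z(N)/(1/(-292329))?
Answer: 28591565001892/28808535052899 ≈ 0.99247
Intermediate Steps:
R = 96176241/314 (R = (-658/628)/(1/(-292329)) = (-658*1/628)/(-1/292329) = -329/314*(-292329) = 96176241/314 ≈ 3.0629e+5)
388236/299539 + ((60874 - 63279) + (-7575 - 83024))/R = 388236/299539 + ((60874 - 63279) + (-7575 - 83024))/(96176241/314) = 388236*(1/299539) + (-2405 - 90599)*(314/96176241) = 388236/299539 - 93004*314/96176241 = 388236/299539 - 29203256/96176241 = 28591565001892/28808535052899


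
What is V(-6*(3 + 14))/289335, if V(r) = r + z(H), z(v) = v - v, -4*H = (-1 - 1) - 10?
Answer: -34/96445 ≈ -0.00035253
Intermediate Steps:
H = 3 (H = -((-1 - 1) - 10)/4 = -(-2 - 10)/4 = -¼*(-12) = 3)
z(v) = 0
V(r) = r (V(r) = r + 0 = r)
V(-6*(3 + 14))/289335 = -6*(3 + 14)/289335 = -6*17*(1/289335) = -102*1/289335 = -34/96445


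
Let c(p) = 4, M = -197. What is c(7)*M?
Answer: -788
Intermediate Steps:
c(7)*M = 4*(-197) = -788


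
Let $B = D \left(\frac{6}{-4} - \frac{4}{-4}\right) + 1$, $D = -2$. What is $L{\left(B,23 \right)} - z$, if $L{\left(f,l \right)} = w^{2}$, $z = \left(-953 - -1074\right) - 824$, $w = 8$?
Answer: $767$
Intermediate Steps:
$z = -703$ ($z = \left(-953 + 1074\right) - 824 = 121 - 824 = -703$)
$B = 2$ ($B = - 2 \left(\frac{6}{-4} - \frac{4}{-4}\right) + 1 = - 2 \left(6 \left(- \frac{1}{4}\right) - -1\right) + 1 = - 2 \left(- \frac{3}{2} + 1\right) + 1 = \left(-2\right) \left(- \frac{1}{2}\right) + 1 = 1 + 1 = 2$)
$L{\left(f,l \right)} = 64$ ($L{\left(f,l \right)} = 8^{2} = 64$)
$L{\left(B,23 \right)} - z = 64 - -703 = 64 + 703 = 767$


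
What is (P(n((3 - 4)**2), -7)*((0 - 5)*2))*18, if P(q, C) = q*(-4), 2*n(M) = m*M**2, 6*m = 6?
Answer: 360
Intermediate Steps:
m = 1 (m = (1/6)*6 = 1)
n(M) = M**2/2 (n(M) = (1*M**2)/2 = M**2/2)
P(q, C) = -4*q
(P(n((3 - 4)**2), -7)*((0 - 5)*2))*18 = ((-2*((3 - 4)**2)**2)*((0 - 5)*2))*18 = ((-2*((-1)**2)**2)*(-5*2))*18 = (-2*1**2*(-10))*18 = (-2*(-10))*18 = (-4*1/2*(-10))*18 = -2*(-10)*18 = 20*18 = 360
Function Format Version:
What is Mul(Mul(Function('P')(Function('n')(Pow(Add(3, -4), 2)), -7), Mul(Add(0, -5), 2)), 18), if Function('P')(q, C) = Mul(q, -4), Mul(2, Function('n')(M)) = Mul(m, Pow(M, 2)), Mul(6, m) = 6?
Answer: 360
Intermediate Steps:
m = 1 (m = Mul(Rational(1, 6), 6) = 1)
Function('n')(M) = Mul(Rational(1, 2), Pow(M, 2)) (Function('n')(M) = Mul(Rational(1, 2), Mul(1, Pow(M, 2))) = Mul(Rational(1, 2), Pow(M, 2)))
Function('P')(q, C) = Mul(-4, q)
Mul(Mul(Function('P')(Function('n')(Pow(Add(3, -4), 2)), -7), Mul(Add(0, -5), 2)), 18) = Mul(Mul(Mul(-4, Mul(Rational(1, 2), Pow(Pow(Add(3, -4), 2), 2))), Mul(Add(0, -5), 2)), 18) = Mul(Mul(Mul(-4, Mul(Rational(1, 2), Pow(Pow(-1, 2), 2))), Mul(-5, 2)), 18) = Mul(Mul(Mul(-4, Mul(Rational(1, 2), Pow(1, 2))), -10), 18) = Mul(Mul(Mul(-4, Mul(Rational(1, 2), 1)), -10), 18) = Mul(Mul(Mul(-4, Rational(1, 2)), -10), 18) = Mul(Mul(-2, -10), 18) = Mul(20, 18) = 360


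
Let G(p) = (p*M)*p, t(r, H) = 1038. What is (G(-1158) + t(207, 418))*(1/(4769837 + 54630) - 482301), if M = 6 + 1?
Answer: -21843925342532274876/4824467 ≈ -4.5277e+12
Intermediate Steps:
M = 7
G(p) = 7*p² (G(p) = (p*7)*p = (7*p)*p = 7*p²)
(G(-1158) + t(207, 418))*(1/(4769837 + 54630) - 482301) = (7*(-1158)² + 1038)*(1/(4769837 + 54630) - 482301) = (7*1340964 + 1038)*(1/4824467 - 482301) = (9386748 + 1038)*(1/4824467 - 482301) = 9387786*(-2326845258566/4824467) = -21843925342532274876/4824467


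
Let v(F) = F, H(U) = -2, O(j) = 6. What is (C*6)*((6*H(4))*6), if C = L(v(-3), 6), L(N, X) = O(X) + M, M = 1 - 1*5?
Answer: -864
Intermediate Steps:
M = -4 (M = 1 - 5 = -4)
L(N, X) = 2 (L(N, X) = 6 - 4 = 2)
C = 2
(C*6)*((6*H(4))*6) = (2*6)*((6*(-2))*6) = 12*(-12*6) = 12*(-72) = -864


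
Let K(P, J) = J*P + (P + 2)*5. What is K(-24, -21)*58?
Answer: 22852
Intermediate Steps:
K(P, J) = 10 + 5*P + J*P (K(P, J) = J*P + (2 + P)*5 = J*P + (10 + 5*P) = 10 + 5*P + J*P)
K(-24, -21)*58 = (10 + 5*(-24) - 21*(-24))*58 = (10 - 120 + 504)*58 = 394*58 = 22852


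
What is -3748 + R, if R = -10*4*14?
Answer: -4308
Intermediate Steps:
R = -560 (R = -40*14 = -560)
-3748 + R = -3748 - 560 = -4308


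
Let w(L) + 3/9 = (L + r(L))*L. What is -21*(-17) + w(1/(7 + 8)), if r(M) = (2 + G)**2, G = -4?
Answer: 80311/225 ≈ 356.94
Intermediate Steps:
r(M) = 4 (r(M) = (2 - 4)**2 = (-2)**2 = 4)
w(L) = -1/3 + L*(4 + L) (w(L) = -1/3 + (L + 4)*L = -1/3 + (4 + L)*L = -1/3 + L*(4 + L))
-21*(-17) + w(1/(7 + 8)) = -21*(-17) + (-1/3 + (1/(7 + 8))**2 + 4/(7 + 8)) = 357 + (-1/3 + (1/15)**2 + 4/15) = 357 + (-1/3 + (1/15)**2 + 4*(1/15)) = 357 + (-1/3 + 1/225 + 4/15) = 357 - 14/225 = 80311/225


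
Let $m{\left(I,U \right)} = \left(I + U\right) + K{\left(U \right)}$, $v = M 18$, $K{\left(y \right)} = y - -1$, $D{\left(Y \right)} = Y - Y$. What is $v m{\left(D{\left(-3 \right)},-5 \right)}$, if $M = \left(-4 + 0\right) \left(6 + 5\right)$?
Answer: $7128$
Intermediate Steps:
$D{\left(Y \right)} = 0$
$M = -44$ ($M = \left(-4\right) 11 = -44$)
$K{\left(y \right)} = 1 + y$ ($K{\left(y \right)} = y + 1 = 1 + y$)
$v = -792$ ($v = \left(-44\right) 18 = -792$)
$m{\left(I,U \right)} = 1 + I + 2 U$ ($m{\left(I,U \right)} = \left(I + U\right) + \left(1 + U\right) = 1 + I + 2 U$)
$v m{\left(D{\left(-3 \right)},-5 \right)} = - 792 \left(1 + 0 + 2 \left(-5\right)\right) = - 792 \left(1 + 0 - 10\right) = \left(-792\right) \left(-9\right) = 7128$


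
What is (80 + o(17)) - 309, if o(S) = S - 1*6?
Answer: -218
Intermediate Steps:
o(S) = -6 + S (o(S) = S - 6 = -6 + S)
(80 + o(17)) - 309 = (80 + (-6 + 17)) - 309 = (80 + 11) - 309 = 91 - 309 = -218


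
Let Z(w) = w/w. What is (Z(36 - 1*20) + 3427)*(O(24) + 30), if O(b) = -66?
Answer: -123408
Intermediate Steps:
Z(w) = 1
(Z(36 - 1*20) + 3427)*(O(24) + 30) = (1 + 3427)*(-66 + 30) = 3428*(-36) = -123408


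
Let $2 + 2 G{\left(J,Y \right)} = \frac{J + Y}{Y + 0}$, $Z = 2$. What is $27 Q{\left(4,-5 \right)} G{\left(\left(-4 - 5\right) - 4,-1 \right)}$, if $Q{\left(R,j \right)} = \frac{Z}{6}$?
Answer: $54$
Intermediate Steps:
$Q{\left(R,j \right)} = \frac{1}{3}$ ($Q{\left(R,j \right)} = \frac{2}{6} = 2 \cdot \frac{1}{6} = \frac{1}{3}$)
$G{\left(J,Y \right)} = -1 + \frac{J + Y}{2 Y}$ ($G{\left(J,Y \right)} = -1 + \frac{\left(J + Y\right) \frac{1}{Y + 0}}{2} = -1 + \frac{\left(J + Y\right) \frac{1}{Y}}{2} = -1 + \frac{\frac{1}{Y} \left(J + Y\right)}{2} = -1 + \frac{J + Y}{2 Y}$)
$27 Q{\left(4,-5 \right)} G{\left(\left(-4 - 5\right) - 4,-1 \right)} = 27 \cdot \frac{1}{3} \frac{\left(\left(-4 - 5\right) - 4\right) - -1}{2 \left(-1\right)} = 9 \cdot \frac{1}{2} \left(-1\right) \left(\left(-9 - 4\right) + 1\right) = 9 \cdot \frac{1}{2} \left(-1\right) \left(-13 + 1\right) = 9 \cdot \frac{1}{2} \left(-1\right) \left(-12\right) = 9 \cdot 6 = 54$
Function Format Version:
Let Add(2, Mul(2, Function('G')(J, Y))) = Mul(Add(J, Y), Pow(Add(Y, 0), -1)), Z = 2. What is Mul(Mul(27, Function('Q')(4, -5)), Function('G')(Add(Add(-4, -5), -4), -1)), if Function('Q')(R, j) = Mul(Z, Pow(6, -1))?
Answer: 54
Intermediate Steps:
Function('Q')(R, j) = Rational(1, 3) (Function('Q')(R, j) = Mul(2, Pow(6, -1)) = Mul(2, Rational(1, 6)) = Rational(1, 3))
Function('G')(J, Y) = Add(-1, Mul(Rational(1, 2), Pow(Y, -1), Add(J, Y))) (Function('G')(J, Y) = Add(-1, Mul(Rational(1, 2), Mul(Add(J, Y), Pow(Add(Y, 0), -1)))) = Add(-1, Mul(Rational(1, 2), Mul(Add(J, Y), Pow(Y, -1)))) = Add(-1, Mul(Rational(1, 2), Mul(Pow(Y, -1), Add(J, Y)))) = Add(-1, Mul(Rational(1, 2), Pow(Y, -1), Add(J, Y))))
Mul(Mul(27, Function('Q')(4, -5)), Function('G')(Add(Add(-4, -5), -4), -1)) = Mul(Mul(27, Rational(1, 3)), Mul(Rational(1, 2), Pow(-1, -1), Add(Add(Add(-4, -5), -4), Mul(-1, -1)))) = Mul(9, Mul(Rational(1, 2), -1, Add(Add(-9, -4), 1))) = Mul(9, Mul(Rational(1, 2), -1, Add(-13, 1))) = Mul(9, Mul(Rational(1, 2), -1, -12)) = Mul(9, 6) = 54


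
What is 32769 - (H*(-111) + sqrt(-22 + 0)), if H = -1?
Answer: 32658 - I*sqrt(22) ≈ 32658.0 - 4.6904*I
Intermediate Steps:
32769 - (H*(-111) + sqrt(-22 + 0)) = 32769 - (-1*(-111) + sqrt(-22 + 0)) = 32769 - (111 + sqrt(-22)) = 32769 - (111 + I*sqrt(22)) = 32769 + (-111 - I*sqrt(22)) = 32658 - I*sqrt(22)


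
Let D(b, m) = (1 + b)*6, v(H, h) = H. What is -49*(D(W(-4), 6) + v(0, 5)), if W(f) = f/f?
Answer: -588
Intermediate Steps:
W(f) = 1
D(b, m) = 6 + 6*b
-49*(D(W(-4), 6) + v(0, 5)) = -49*((6 + 6*1) + 0) = -49*((6 + 6) + 0) = -49*(12 + 0) = -49*12 = -588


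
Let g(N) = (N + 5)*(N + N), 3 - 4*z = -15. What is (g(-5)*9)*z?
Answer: 0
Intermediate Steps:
z = 9/2 (z = 3/4 - 1/4*(-15) = 3/4 + 15/4 = 9/2 ≈ 4.5000)
g(N) = 2*N*(5 + N) (g(N) = (5 + N)*(2*N) = 2*N*(5 + N))
(g(-5)*9)*z = ((2*(-5)*(5 - 5))*9)*(9/2) = ((2*(-5)*0)*9)*(9/2) = (0*9)*(9/2) = 0*(9/2) = 0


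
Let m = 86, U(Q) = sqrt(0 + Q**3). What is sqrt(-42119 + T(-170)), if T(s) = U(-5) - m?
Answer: sqrt(-42205 + 5*I*sqrt(5)) ≈ 0.027 + 205.44*I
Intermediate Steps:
U(Q) = sqrt(Q**3)
T(s) = -86 + 5*I*sqrt(5) (T(s) = sqrt((-5)**3) - 1*86 = sqrt(-125) - 86 = 5*I*sqrt(5) - 86 = -86 + 5*I*sqrt(5))
sqrt(-42119 + T(-170)) = sqrt(-42119 + (-86 + 5*I*sqrt(5))) = sqrt(-42205 + 5*I*sqrt(5))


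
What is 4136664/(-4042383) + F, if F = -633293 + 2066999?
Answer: 1931861541578/1347461 ≈ 1.4337e+6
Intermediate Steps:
F = 1433706
4136664/(-4042383) + F = 4136664/(-4042383) + 1433706 = 4136664*(-1/4042383) + 1433706 = -1378888/1347461 + 1433706 = 1931861541578/1347461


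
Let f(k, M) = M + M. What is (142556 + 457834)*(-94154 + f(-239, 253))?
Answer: -56225322720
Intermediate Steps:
f(k, M) = 2*M
(142556 + 457834)*(-94154 + f(-239, 253)) = (142556 + 457834)*(-94154 + 2*253) = 600390*(-94154 + 506) = 600390*(-93648) = -56225322720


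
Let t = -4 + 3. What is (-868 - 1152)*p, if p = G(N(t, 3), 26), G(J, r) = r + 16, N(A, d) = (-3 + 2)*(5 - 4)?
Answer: -84840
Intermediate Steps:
t = -1
N(A, d) = -1 (N(A, d) = -1*1 = -1)
G(J, r) = 16 + r
p = 42 (p = 16 + 26 = 42)
(-868 - 1152)*p = (-868 - 1152)*42 = -2020*42 = -84840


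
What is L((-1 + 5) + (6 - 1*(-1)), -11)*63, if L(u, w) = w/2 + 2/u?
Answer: -7371/22 ≈ -335.05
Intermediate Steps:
L(u, w) = w/2 + 2/u (L(u, w) = w*(1/2) + 2/u = w/2 + 2/u)
L((-1 + 5) + (6 - 1*(-1)), -11)*63 = ((1/2)*(-11) + 2/((-1 + 5) + (6 - 1*(-1))))*63 = (-11/2 + 2/(4 + (6 + 1)))*63 = (-11/2 + 2/(4 + 7))*63 = (-11/2 + 2/11)*63 = -117/22*63 = -7371/22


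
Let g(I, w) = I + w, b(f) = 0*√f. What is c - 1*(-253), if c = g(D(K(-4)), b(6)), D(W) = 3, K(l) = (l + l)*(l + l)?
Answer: 256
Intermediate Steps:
K(l) = 4*l² (K(l) = (2*l)*(2*l) = 4*l²)
b(f) = 0
c = 3 (c = 3 + 0 = 3)
c - 1*(-253) = 3 - 1*(-253) = 3 + 253 = 256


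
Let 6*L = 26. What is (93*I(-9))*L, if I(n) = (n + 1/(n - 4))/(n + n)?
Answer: 1829/9 ≈ 203.22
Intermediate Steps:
L = 13/3 (L = (⅙)*26 = 13/3 ≈ 4.3333)
I(n) = (n + 1/(-4 + n))/(2*n) (I(n) = (n + 1/(-4 + n))/((2*n)) = (n + 1/(-4 + n))*(1/(2*n)) = (n + 1/(-4 + n))/(2*n))
(93*I(-9))*L = (93*((½)*(1 + (-9)² - 4*(-9))/(-9*(-4 - 9))))*(13/3) = (93*((½)*(-⅑)*(1 + 81 + 36)/(-13)))*(13/3) = (93*((½)*(-⅑)*(-1/13)*118))*(13/3) = (93*(59/117))*(13/3) = (1829/39)*(13/3) = 1829/9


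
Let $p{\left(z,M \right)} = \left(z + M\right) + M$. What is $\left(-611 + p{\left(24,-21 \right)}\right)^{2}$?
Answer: $395641$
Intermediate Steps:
$p{\left(z,M \right)} = z + 2 M$ ($p{\left(z,M \right)} = \left(M + z\right) + M = z + 2 M$)
$\left(-611 + p{\left(24,-21 \right)}\right)^{2} = \left(-611 + \left(24 + 2 \left(-21\right)\right)\right)^{2} = \left(-611 + \left(24 - 42\right)\right)^{2} = \left(-611 - 18\right)^{2} = \left(-629\right)^{2} = 395641$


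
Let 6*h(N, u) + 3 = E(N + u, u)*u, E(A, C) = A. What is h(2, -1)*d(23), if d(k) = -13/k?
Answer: 26/69 ≈ 0.37681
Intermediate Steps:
h(N, u) = -1/2 + u*(N + u)/6 (h(N, u) = -1/2 + ((N + u)*u)/6 = -1/2 + (u*(N + u))/6 = -1/2 + u*(N + u)/6)
h(2, -1)*d(23) = (-1/2 + (1/6)*(-1)*(2 - 1))*(-13/23) = (-1/2 + (1/6)*(-1)*1)*(-13*1/23) = (-1/2 - 1/6)*(-13/23) = -2/3*(-13/23) = 26/69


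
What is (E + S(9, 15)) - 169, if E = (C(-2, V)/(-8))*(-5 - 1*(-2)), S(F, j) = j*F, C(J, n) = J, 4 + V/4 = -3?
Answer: -139/4 ≈ -34.750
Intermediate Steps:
V = -28 (V = -16 + 4*(-3) = -16 - 12 = -28)
S(F, j) = F*j
E = -¾ (E = (-2/(-8))*(-5 - 1*(-2)) = (-2*(-⅛))*(-5 + 2) = (¼)*(-3) = -¾ ≈ -0.75000)
(E + S(9, 15)) - 169 = (-¾ + 9*15) - 169 = (-¾ + 135) - 169 = 537/4 - 169 = -139/4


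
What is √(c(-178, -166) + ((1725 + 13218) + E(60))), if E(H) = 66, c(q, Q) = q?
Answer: √14831 ≈ 121.78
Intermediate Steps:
√(c(-178, -166) + ((1725 + 13218) + E(60))) = √(-178 + ((1725 + 13218) + 66)) = √(-178 + (14943 + 66)) = √(-178 + 15009) = √14831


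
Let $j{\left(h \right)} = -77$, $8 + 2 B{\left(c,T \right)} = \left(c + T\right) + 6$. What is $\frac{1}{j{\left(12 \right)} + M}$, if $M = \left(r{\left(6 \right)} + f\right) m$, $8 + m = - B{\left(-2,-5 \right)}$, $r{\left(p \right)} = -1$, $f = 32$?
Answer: $- \frac{2}{371} \approx -0.0053908$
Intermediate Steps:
$B{\left(c,T \right)} = -1 + \frac{T}{2} + \frac{c}{2}$ ($B{\left(c,T \right)} = -4 + \frac{\left(c + T\right) + 6}{2} = -4 + \frac{\left(T + c\right) + 6}{2} = -4 + \frac{6 + T + c}{2} = -4 + \left(3 + \frac{T}{2} + \frac{c}{2}\right) = -1 + \frac{T}{2} + \frac{c}{2}$)
$m = - \frac{7}{2}$ ($m = -8 - \left(-1 + \frac{1}{2} \left(-5\right) + \frac{1}{2} \left(-2\right)\right) = -8 - \left(-1 - \frac{5}{2} - 1\right) = -8 - - \frac{9}{2} = -8 + \frac{9}{2} = - \frac{7}{2} \approx -3.5$)
$M = - \frac{217}{2}$ ($M = \left(-1 + 32\right) \left(- \frac{7}{2}\right) = 31 \left(- \frac{7}{2}\right) = - \frac{217}{2} \approx -108.5$)
$\frac{1}{j{\left(12 \right)} + M} = \frac{1}{-77 - \frac{217}{2}} = \frac{1}{- \frac{371}{2}} = - \frac{2}{371}$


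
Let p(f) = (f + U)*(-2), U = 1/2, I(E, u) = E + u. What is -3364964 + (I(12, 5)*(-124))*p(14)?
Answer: -3303832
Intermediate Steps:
U = 1/2 (U = 1*(1/2) = 1/2 ≈ 0.50000)
p(f) = -1 - 2*f (p(f) = (f + 1/2)*(-2) = (1/2 + f)*(-2) = -1 - 2*f)
-3364964 + (I(12, 5)*(-124))*p(14) = -3364964 + ((12 + 5)*(-124))*(-1 - 2*14) = -3364964 + (17*(-124))*(-1 - 28) = -3364964 - 2108*(-29) = -3364964 + 61132 = -3303832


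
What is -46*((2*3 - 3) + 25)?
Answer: -1288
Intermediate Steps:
-46*((2*3 - 3) + 25) = -46*((6 - 3) + 25) = -46*(3 + 25) = -46*28 = -1288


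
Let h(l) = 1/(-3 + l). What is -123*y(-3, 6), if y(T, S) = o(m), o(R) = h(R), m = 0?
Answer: 41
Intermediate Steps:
o(R) = 1/(-3 + R)
y(T, S) = -⅓ (y(T, S) = 1/(-3 + 0) = 1/(-3) = -⅓)
-123*y(-3, 6) = -123*(-⅓) = 41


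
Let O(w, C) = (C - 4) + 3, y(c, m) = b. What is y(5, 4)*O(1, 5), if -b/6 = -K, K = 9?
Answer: 216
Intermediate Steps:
b = 54 (b = -(-6)*9 = -6*(-9) = 54)
y(c, m) = 54
O(w, C) = -1 + C (O(w, C) = (-4 + C) + 3 = -1 + C)
y(5, 4)*O(1, 5) = 54*(-1 + 5) = 54*4 = 216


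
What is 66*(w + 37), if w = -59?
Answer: -1452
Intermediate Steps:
66*(w + 37) = 66*(-59 + 37) = 66*(-22) = -1452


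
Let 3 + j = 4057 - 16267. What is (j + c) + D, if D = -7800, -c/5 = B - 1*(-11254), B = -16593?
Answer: 6682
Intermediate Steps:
j = -12213 (j = -3 + (4057 - 16267) = -3 - 12210 = -12213)
c = 26695 (c = -5*(-16593 - 1*(-11254)) = -5*(-16593 + 11254) = -5*(-5339) = 26695)
(j + c) + D = (-12213 + 26695) - 7800 = 14482 - 7800 = 6682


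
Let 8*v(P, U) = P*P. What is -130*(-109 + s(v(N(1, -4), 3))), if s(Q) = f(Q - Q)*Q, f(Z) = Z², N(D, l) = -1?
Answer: 14170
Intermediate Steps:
v(P, U) = P²/8 (v(P, U) = (P*P)/8 = P²/8)
s(Q) = 0 (s(Q) = (Q - Q)²*Q = 0²*Q = 0*Q = 0)
-130*(-109 + s(v(N(1, -4), 3))) = -130*(-109 + 0) = -130*(-109) = 14170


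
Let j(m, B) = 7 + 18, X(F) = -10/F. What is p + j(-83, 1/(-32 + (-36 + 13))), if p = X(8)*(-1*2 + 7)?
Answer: 75/4 ≈ 18.750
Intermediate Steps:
p = -25/4 (p = (-10/8)*(-1*2 + 7) = (-10*⅛)*(-2 + 7) = -5/4*5 = -25/4 ≈ -6.2500)
j(m, B) = 25
p + j(-83, 1/(-32 + (-36 + 13))) = -25/4 + 25 = 75/4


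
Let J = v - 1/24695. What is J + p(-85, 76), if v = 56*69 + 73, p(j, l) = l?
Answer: 99101034/24695 ≈ 4013.0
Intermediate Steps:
v = 3937 (v = 3864 + 73 = 3937)
J = 97224214/24695 (J = 3937 - 1/24695 = 97224214/24695 ≈ 3937.0)
J + p(-85, 76) = 97224214/24695 + 76 = 99101034/24695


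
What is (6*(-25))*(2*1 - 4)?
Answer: 300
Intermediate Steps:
(6*(-25))*(2*1 - 4) = -150*(2 - 4) = -150*(-2) = 300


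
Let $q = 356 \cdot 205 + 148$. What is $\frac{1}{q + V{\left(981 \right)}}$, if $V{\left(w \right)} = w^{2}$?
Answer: $\frac{1}{1035489} \approx 9.6573 \cdot 10^{-7}$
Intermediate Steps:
$q = 73128$ ($q = 72980 + 148 = 73128$)
$\frac{1}{q + V{\left(981 \right)}} = \frac{1}{73128 + 981^{2}} = \frac{1}{73128 + 962361} = \frac{1}{1035489}$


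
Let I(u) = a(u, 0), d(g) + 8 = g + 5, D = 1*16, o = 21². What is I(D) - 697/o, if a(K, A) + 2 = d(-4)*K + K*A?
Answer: -50971/441 ≈ -115.58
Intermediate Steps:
o = 441
D = 16
d(g) = -3 + g (d(g) = -8 + (g + 5) = -8 + (5 + g) = -3 + g)
a(K, A) = -2 - 7*K + A*K (a(K, A) = -2 + ((-3 - 4)*K + K*A) = -2 + (-7*K + A*K) = -2 - 7*K + A*K)
I(u) = -2 - 7*u (I(u) = -2 - 7*u + 0*u = -2 - 7*u + 0 = -2 - 7*u)
I(D) - 697/o = (-2 - 7*16) - 697/441 = (-2 - 112) - 697*1/441 = -114 - 697/441 = -50971/441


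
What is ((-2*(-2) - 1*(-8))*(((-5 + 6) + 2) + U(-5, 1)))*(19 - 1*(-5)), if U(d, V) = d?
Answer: -576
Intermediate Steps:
((-2*(-2) - 1*(-8))*(((-5 + 6) + 2) + U(-5, 1)))*(19 - 1*(-5)) = ((-2*(-2) - 1*(-8))*(((-5 + 6) + 2) - 5))*(19 - 1*(-5)) = ((4 + 8)*((1 + 2) - 5))*(19 + 5) = (12*(3 - 5))*24 = (12*(-2))*24 = -24*24 = -576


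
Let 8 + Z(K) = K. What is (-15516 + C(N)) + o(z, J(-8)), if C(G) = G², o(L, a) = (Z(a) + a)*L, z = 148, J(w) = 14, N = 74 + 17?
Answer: -4275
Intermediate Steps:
N = 91
Z(K) = -8 + K
o(L, a) = L*(-8 + 2*a) (o(L, a) = ((-8 + a) + a)*L = (-8 + 2*a)*L = L*(-8 + 2*a))
(-15516 + C(N)) + o(z, J(-8)) = (-15516 + 91²) + 2*148*(-4 + 14) = (-15516 + 8281) + 2*148*10 = -7235 + 2960 = -4275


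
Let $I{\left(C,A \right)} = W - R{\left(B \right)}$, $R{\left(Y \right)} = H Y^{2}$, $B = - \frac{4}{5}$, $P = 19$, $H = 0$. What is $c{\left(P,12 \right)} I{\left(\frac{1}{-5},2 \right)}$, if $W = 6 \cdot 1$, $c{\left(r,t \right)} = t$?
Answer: $72$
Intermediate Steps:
$B = - \frac{4}{5}$ ($B = \left(-4\right) \frac{1}{5} = - \frac{4}{5} \approx -0.8$)
$W = 6$
$R{\left(Y \right)} = 0$ ($R{\left(Y \right)} = 0 Y^{2} = 0$)
$I{\left(C,A \right)} = 6$ ($I{\left(C,A \right)} = 6 - 0 = 6 + 0 = 6$)
$c{\left(P,12 \right)} I{\left(\frac{1}{-5},2 \right)} = 12 \cdot 6 = 72$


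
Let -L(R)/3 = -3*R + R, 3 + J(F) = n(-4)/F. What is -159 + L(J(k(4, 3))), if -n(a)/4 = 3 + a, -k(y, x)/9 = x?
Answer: -1601/9 ≈ -177.89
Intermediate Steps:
k(y, x) = -9*x
n(a) = -12 - 4*a (n(a) = -4*(3 + a) = -12 - 4*a)
J(F) = -3 + 4/F (J(F) = -3 + (-12 - 4*(-4))/F = -3 + (-12 + 16)/F = -3 + 4/F)
L(R) = 6*R (L(R) = -3*(-3*R + R) = -(-6)*R = 6*R)
-159 + L(J(k(4, 3))) = -159 + 6*(-3 + 4/((-9*3))) = -159 + 6*(-3 + 4/(-27)) = -159 + 6*(-3 + 4*(-1/27)) = -159 + 6*(-3 - 4/27) = -159 + 6*(-85/27) = -159 - 170/9 = -1601/9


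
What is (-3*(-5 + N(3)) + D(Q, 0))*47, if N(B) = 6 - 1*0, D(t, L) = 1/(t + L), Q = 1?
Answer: -94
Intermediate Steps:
D(t, L) = 1/(L + t)
N(B) = 6 (N(B) = 6 + 0 = 6)
(-3*(-5 + N(3)) + D(Q, 0))*47 = (-3*(-5 + 6) + 1/(0 + 1))*47 = (-3*1 + 1/1)*47 = (-3 + 1)*47 = -2*47 = -94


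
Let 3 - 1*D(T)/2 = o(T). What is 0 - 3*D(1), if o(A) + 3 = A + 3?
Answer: -12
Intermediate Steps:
o(A) = A (o(A) = -3 + (A + 3) = -3 + (3 + A) = A)
D(T) = 6 - 2*T
0 - 3*D(1) = 0 - 3*(6 - 2*1) = 0 - 3*(6 - 2) = 0 - 3*4 = 0 - 12 = -12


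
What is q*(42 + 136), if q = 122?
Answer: 21716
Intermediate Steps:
q*(42 + 136) = 122*(42 + 136) = 122*178 = 21716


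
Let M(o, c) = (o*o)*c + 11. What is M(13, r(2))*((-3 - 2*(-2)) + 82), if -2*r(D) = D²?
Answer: -27141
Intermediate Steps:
r(D) = -D²/2
M(o, c) = 11 + c*o² (M(o, c) = o²*c + 11 = c*o² + 11 = 11 + c*o²)
M(13, r(2))*((-3 - 2*(-2)) + 82) = (11 - ½*2²*13²)*((-3 - 2*(-2)) + 82) = (11 - ½*4*169)*((-3 + 4) + 82) = (11 - 2*169)*(1 + 82) = (11 - 338)*83 = -327*83 = -27141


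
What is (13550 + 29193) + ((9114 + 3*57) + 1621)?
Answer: 53649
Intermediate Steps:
(13550 + 29193) + ((9114 + 3*57) + 1621) = 42743 + ((9114 + 171) + 1621) = 42743 + (9285 + 1621) = 42743 + 10906 = 53649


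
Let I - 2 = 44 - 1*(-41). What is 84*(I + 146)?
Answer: 19572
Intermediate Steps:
I = 87 (I = 2 + (44 - 1*(-41)) = 2 + (44 + 41) = 2 + 85 = 87)
84*(I + 146) = 84*(87 + 146) = 84*233 = 19572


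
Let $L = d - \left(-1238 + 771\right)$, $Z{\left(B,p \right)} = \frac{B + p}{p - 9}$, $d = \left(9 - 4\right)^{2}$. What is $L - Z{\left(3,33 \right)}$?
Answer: $\frac{981}{2} \approx 490.5$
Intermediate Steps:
$d = 25$ ($d = 5^{2} = 25$)
$Z{\left(B,p \right)} = \frac{B + p}{-9 + p}$
$L = 492$ ($L = 25 - \left(-1238 + 771\right) = 25 - -467 = 25 + 467 = 492$)
$L - Z{\left(3,33 \right)} = 492 - \frac{3 + 33}{-9 + 33} = 492 - \frac{1}{24} \cdot 36 = 492 - \frac{3}{2} = \frac{981}{2}$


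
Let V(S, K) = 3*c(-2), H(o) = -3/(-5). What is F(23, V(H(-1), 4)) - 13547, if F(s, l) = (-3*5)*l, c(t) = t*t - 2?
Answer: -13637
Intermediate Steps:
c(t) = -2 + t² (c(t) = t² - 2 = -2 + t²)
H(o) = ⅗ (H(o) = -3*(-⅕) = ⅗)
V(S, K) = 6 (V(S, K) = 3*(-2 + (-2)²) = 3*(-2 + 4) = 3*2 = 6)
F(s, l) = -15*l
F(23, V(H(-1), 4)) - 13547 = -15*6 - 13547 = -90 - 13547 = -13637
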